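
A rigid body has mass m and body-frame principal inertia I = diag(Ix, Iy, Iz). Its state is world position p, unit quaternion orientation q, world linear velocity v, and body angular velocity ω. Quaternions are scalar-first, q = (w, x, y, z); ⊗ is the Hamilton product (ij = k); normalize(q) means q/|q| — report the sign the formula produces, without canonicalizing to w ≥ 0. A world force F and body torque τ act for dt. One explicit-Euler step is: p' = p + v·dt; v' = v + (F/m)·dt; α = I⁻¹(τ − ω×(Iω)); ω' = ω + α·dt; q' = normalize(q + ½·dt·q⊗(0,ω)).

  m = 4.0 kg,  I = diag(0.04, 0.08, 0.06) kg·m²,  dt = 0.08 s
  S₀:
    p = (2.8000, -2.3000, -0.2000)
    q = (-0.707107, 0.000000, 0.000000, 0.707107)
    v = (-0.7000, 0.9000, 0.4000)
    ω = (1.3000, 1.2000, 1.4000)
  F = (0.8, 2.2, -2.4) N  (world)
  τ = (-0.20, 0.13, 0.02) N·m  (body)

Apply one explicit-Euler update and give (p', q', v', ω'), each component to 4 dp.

p' = (2.7440, -2.2280, -0.1680)
q' = (-0.7437, -0.0704, 0.0028, 0.6648)
v' = (-0.6840, 0.9440, 0.3520)
ω' = (0.9672, 1.3664, 1.3435)

a = (0.2000, 0.5500, -0.6000)
p + v·dt = (2.7440, -2.2280, -0.1680)
v + (F/m)dt = (-0.6840, 0.9440, 0.3520)
gyro term ω×Iω = (-0.0336, -0.0364, 0.0624)
(τ − ω×Iω)/I = (-4.1600, 2.0800, -0.7067)
new body rate ω' = (0.9672, 1.3664, 1.3435)
2q̇ = q⊗(0,ω) = (-0.9899498, -1.7677675, 0.0707107, -0.9899498)
updated quaternion q' = (-0.7437, -0.0704, 0.0028, 0.6648)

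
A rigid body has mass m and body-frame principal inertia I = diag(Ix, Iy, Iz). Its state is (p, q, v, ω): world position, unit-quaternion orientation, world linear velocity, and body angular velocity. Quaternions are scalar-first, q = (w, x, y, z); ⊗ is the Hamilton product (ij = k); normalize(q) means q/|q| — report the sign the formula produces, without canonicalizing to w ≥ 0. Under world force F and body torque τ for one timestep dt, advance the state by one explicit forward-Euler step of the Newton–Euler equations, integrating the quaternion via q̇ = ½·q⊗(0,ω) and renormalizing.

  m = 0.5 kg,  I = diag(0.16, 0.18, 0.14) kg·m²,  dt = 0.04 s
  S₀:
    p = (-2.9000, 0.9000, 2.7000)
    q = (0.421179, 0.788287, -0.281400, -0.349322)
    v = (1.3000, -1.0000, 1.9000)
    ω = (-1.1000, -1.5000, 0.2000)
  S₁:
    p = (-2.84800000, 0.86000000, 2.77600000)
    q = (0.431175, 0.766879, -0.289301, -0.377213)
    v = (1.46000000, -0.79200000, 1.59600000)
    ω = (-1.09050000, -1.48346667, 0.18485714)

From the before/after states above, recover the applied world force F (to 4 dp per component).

velocity change Δv = (0.16000000, 0.20800000, -0.30400000)
F = m·Δv/dt = (2.0000, 2.6000, -3.8000)

F = (2.0000, 2.6000, -3.8000)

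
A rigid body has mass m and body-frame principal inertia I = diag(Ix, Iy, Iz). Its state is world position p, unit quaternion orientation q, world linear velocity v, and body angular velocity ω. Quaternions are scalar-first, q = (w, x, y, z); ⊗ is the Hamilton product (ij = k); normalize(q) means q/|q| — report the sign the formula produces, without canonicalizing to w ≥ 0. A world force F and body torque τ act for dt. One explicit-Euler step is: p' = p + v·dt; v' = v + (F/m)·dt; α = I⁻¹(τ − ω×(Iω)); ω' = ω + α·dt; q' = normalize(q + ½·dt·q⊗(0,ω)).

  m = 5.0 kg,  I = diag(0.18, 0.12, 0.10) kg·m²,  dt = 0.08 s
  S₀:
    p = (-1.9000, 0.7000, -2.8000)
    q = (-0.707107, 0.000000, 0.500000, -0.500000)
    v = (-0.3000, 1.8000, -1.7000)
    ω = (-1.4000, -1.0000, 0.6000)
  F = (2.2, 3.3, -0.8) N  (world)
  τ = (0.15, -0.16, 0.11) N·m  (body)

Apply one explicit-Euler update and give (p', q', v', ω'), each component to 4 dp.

angular accel α = (0.7667, -0.7733, 1.9400)
new body rate ω' = (-1.3387, -1.0619, 0.7552)
q⊗(0,ω) = (0.8000000, 0.7899498, 1.4071070, 0.2757358)
q' = normalize(q + ½dt·q⊗(0,ω)) = (-0.6733, 0.0315, 0.5548, -0.4877)
a = (0.4400, 0.6600, -0.1600)
new position p' = (-1.9240, 0.8440, -2.9360)
v' = v + a·dt = (-0.2648, 1.8528, -1.7128)

p' = (-1.9240, 0.8440, -2.9360)
q' = (-0.6733, 0.0315, 0.5548, -0.4877)
v' = (-0.2648, 1.8528, -1.7128)
ω' = (-1.3387, -1.0619, 0.7552)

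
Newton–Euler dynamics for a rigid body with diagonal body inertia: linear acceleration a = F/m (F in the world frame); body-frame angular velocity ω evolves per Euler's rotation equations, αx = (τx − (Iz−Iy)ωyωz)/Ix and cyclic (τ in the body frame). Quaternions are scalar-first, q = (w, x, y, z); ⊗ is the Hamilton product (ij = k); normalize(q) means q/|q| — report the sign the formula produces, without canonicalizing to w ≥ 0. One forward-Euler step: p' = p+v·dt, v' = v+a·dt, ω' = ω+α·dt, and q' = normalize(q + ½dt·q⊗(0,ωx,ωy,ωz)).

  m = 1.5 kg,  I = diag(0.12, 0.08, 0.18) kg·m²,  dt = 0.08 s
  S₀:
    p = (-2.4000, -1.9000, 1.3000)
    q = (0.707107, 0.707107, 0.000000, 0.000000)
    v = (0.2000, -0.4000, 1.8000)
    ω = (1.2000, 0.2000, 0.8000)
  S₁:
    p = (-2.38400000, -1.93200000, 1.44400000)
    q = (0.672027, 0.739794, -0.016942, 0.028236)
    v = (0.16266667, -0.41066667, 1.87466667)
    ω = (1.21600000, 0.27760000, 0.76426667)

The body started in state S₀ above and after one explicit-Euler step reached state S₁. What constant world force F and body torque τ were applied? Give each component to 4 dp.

Δω = ω₁−ω₀ = (0.01600000, 0.07760000, -0.03573333)
ω₀×(Iω₀) = (0.0160, -0.0576, -0.0096)
τ = I·(Δω/dt) + ω₀×(Iω₀) = (0.0400, 0.0200, -0.0900)
velocity change Δv = (-0.03733333, -0.01066667, 0.07466667)
F = m·Δv/dt = (-0.7000, -0.2000, 1.4000)

F = (-0.7000, -0.2000, 1.4000)
τ = (0.0400, 0.0200, -0.0900)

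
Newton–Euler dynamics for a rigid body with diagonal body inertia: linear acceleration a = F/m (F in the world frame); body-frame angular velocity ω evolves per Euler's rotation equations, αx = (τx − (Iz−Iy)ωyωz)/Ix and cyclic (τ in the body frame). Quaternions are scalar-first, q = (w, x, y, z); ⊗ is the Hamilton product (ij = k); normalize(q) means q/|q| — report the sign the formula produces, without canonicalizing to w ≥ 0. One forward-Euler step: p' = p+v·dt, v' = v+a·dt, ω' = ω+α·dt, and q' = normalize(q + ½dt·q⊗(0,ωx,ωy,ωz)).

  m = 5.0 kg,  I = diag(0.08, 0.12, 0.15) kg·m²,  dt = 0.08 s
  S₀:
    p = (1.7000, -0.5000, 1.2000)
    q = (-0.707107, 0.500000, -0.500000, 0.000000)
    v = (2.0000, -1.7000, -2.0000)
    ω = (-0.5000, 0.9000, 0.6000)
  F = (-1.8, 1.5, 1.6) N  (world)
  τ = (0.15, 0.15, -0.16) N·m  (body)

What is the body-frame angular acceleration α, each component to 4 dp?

precession coupling ω×(Iω) = (0.0162, 0.0210, -0.0180)
angular accel α = (1.6725, 1.0750, -0.9467)

α = (1.6725, 1.0750, -0.9467)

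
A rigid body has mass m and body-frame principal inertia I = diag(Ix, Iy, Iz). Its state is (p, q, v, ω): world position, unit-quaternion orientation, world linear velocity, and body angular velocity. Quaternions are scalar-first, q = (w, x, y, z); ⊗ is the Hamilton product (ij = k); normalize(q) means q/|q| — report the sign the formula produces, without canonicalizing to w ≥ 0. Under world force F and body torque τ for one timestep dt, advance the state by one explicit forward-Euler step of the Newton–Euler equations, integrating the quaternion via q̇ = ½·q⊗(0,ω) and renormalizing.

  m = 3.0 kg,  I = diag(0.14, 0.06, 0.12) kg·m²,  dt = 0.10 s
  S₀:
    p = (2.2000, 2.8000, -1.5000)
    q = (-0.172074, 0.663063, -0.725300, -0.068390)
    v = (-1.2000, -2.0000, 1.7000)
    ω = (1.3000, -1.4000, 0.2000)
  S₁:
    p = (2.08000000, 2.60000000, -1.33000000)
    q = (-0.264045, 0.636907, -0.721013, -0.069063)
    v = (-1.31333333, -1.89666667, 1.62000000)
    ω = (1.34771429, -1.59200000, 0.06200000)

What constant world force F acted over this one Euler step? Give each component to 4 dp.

velocity change Δv = (-0.11333333, 0.10333333, -0.08000000)
F = m·Δv/dt = (-3.4000, 3.1000, -2.4000)

F = (-3.4000, 3.1000, -2.4000)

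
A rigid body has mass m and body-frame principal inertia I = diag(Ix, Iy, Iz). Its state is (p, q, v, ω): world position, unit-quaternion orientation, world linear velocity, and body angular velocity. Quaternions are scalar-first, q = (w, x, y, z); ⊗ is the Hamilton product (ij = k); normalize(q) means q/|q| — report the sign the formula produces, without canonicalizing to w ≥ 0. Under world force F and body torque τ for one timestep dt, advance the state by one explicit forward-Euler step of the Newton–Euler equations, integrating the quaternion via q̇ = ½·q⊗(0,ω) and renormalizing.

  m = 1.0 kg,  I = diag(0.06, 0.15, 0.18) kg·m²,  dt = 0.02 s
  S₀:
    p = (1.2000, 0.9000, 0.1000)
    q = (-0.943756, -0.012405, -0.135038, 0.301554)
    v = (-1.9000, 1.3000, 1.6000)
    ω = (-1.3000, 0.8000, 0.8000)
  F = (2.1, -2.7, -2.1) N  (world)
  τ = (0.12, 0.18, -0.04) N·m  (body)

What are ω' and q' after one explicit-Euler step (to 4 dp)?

α = I⁻¹(τ − ω×Iω) = (1.6800, 0.3680, 0.2978)
new body rate ω' = (-1.2664, 0.8074, 0.8060)
q⊗(0,ω) = (-0.1493393, 0.8776092, -1.1371010, -0.9404782)
updated quaternion q' = (-0.9451, -0.0036, -0.1464, 0.2921)

ω' = (-1.2664, 0.8074, 0.8060)
q' = (-0.9451, -0.0036, -0.1464, 0.2921)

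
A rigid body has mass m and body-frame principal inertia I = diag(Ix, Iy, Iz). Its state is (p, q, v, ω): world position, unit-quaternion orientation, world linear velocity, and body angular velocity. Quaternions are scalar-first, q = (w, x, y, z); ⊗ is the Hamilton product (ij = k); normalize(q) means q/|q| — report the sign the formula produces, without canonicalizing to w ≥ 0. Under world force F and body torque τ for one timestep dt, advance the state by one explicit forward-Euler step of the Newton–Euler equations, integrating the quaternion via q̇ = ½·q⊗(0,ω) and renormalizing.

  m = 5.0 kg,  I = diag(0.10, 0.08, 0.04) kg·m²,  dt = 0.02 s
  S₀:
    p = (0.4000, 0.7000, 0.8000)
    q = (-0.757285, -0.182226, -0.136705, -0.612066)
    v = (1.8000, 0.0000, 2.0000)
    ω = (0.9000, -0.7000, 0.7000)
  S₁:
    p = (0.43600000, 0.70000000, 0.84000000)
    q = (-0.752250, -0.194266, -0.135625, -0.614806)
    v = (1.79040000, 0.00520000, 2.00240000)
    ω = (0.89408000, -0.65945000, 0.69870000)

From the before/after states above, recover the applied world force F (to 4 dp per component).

v₁ − v₀ = (-0.00960000, 0.00520000, 0.00240000)
applied force F = (-2.4000, 1.3000, 0.6000)

F = (-2.4000, 1.3000, 0.6000)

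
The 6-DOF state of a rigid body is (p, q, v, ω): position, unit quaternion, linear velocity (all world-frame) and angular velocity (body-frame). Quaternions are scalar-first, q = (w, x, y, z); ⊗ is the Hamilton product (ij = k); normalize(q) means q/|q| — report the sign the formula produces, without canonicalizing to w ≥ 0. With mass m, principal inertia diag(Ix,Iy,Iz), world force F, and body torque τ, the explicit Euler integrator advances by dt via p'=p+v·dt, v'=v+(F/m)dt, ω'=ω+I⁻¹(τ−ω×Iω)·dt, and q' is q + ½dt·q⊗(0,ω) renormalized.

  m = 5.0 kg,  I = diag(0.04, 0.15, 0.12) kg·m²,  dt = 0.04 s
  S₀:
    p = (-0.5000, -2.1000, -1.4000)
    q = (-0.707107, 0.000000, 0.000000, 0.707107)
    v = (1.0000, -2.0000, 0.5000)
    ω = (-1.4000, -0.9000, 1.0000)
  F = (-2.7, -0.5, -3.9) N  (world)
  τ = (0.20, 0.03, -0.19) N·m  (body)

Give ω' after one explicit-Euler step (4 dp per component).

ω' = (-1.2270, -0.9219, 0.8905)

angular accel α = (4.3250, -0.5467, -2.7383)
ω + α·dt = (-1.2270, -0.9219, 0.8905)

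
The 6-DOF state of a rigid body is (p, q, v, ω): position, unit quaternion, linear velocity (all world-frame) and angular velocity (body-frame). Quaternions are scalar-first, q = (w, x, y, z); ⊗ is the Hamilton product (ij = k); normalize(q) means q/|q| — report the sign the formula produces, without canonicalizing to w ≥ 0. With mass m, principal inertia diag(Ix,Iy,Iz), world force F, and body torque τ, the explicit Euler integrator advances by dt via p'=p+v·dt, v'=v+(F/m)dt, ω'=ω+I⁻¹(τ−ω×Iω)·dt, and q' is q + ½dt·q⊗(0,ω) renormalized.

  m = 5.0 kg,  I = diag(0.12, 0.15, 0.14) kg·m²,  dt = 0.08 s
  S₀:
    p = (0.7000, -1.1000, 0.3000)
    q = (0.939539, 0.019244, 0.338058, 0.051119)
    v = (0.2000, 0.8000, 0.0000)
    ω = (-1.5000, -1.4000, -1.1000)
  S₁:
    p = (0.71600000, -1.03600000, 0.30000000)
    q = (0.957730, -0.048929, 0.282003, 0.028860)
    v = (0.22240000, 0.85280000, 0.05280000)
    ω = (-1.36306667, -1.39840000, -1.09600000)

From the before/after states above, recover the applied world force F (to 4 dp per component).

v₁ − v₀ = (0.02240000, 0.05280000, 0.05280000)
applied force F = (1.4000, 3.3000, 3.3000)

F = (1.4000, 3.3000, 3.3000)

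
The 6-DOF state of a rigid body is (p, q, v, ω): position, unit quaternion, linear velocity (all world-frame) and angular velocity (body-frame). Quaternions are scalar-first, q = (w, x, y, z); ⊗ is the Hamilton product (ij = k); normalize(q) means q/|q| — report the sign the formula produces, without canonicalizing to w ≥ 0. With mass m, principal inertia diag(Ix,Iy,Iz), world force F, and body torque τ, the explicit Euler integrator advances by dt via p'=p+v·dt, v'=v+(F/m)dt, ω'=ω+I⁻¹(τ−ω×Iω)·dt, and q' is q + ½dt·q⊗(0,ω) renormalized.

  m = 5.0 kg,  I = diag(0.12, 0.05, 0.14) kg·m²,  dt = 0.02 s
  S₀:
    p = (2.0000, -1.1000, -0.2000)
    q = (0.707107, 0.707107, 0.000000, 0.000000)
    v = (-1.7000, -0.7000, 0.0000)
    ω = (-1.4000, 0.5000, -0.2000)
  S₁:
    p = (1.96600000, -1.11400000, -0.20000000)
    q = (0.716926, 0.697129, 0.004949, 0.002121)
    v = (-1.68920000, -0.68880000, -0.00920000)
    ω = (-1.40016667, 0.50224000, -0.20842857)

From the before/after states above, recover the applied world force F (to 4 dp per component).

F = (2.7000, 2.8000, -2.3000)

Δv = v₁−v₀ = (0.01080000, 0.01120000, -0.00920000)
F = m·Δv/dt = (2.7000, 2.8000, -2.3000)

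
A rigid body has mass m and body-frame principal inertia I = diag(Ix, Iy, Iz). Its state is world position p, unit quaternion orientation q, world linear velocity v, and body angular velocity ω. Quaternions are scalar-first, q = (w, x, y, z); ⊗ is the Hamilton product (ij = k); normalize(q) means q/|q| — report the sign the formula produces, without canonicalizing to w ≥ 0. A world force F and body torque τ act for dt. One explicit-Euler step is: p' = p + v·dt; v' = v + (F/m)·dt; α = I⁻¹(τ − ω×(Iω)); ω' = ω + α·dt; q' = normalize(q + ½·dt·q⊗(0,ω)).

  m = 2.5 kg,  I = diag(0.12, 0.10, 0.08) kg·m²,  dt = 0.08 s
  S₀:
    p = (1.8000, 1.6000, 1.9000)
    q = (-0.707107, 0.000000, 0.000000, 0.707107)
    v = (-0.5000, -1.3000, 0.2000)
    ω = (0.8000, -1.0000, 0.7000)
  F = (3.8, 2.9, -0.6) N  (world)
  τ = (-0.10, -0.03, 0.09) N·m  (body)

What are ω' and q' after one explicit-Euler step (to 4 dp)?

gyro term ω×Iω = (0.0140, 0.0224, 0.0160)
(τ − ω×Iω)/I = (-0.9500, -0.5240, 0.9250)
ω + α·dt = (0.7240, -1.0419, 0.7740)
Hamilton product q⊗(0,ω) = (-0.4949749, 0.1414214, 1.2727926, -0.4949749)
updated quaternion q' = (-0.7257, 0.0056, 0.0508, 0.6861)

ω' = (0.7240, -1.0419, 0.7740)
q' = (-0.7257, 0.0056, 0.0508, 0.6861)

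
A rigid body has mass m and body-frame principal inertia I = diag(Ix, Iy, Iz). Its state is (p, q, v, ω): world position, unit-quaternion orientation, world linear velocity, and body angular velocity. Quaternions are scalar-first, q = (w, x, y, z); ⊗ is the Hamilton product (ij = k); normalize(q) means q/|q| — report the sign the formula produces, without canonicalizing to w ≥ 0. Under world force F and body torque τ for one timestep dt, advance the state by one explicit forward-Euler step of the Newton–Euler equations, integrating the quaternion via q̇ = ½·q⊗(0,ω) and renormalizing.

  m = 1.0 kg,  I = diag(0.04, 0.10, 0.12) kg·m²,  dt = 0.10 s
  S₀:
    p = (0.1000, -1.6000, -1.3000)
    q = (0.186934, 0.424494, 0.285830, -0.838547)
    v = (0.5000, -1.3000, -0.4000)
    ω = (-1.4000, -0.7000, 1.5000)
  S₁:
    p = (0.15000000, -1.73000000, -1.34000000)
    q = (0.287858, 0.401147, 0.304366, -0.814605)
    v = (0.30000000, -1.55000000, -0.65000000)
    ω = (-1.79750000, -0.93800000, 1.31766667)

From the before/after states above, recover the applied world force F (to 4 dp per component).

F = (-2.0000, -2.5000, -2.5000)

v₁ − v₀ = (-0.20000000, -0.25000000, -0.25000000)
applied force F = (-2.0000, -2.5000, -2.5000)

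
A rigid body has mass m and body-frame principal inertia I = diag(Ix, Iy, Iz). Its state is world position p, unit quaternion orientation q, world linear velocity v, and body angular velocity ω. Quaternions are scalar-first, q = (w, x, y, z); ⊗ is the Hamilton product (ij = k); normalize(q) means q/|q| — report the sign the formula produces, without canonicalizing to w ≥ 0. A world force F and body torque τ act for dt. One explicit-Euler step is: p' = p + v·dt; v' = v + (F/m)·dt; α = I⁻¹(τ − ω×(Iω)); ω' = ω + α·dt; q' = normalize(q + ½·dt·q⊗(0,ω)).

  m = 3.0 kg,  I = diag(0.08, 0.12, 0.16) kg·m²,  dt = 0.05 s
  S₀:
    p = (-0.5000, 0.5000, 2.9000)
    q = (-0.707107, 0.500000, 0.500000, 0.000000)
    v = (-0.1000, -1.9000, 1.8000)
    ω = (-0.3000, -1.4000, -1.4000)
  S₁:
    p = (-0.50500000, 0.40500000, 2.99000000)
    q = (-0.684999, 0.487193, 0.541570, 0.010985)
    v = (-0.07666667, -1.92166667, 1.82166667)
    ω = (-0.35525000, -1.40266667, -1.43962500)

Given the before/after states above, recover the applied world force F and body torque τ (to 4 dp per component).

F = (1.4000, -1.3000, 1.3000)
τ = (-0.0100, -0.0400, -0.1100)

ω₁ − ω₀ = (-0.05525000, -0.00266667, -0.03962500)
τ = I·(Δω/dt) + ω₀×(Iω₀) = (-0.0100, -0.0400, -0.1100)
Δv = v₁−v₀ = (0.02333333, -0.02166667, 0.02166667)
applied force F = (1.4000, -1.3000, 1.3000)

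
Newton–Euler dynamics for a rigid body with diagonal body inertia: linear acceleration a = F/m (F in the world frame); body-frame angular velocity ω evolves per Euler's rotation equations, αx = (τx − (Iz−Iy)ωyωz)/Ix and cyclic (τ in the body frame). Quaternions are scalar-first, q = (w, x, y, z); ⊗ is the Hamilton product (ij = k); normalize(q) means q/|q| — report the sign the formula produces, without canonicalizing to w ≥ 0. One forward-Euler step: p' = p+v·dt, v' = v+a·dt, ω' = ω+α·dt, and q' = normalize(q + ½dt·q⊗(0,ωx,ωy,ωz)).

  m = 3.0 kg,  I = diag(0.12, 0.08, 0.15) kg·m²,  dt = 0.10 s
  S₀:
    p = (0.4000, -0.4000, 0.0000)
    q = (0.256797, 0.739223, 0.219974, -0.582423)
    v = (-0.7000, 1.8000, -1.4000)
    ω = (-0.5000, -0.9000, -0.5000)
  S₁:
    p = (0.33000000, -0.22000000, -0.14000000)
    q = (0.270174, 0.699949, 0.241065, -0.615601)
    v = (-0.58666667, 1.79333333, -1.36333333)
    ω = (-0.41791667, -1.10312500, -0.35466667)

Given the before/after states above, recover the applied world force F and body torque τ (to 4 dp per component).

F = (3.4000, -0.2000, 1.1000)
τ = (0.1300, -0.1700, 0.2000)

rate change Δω = (0.08208333, -0.20312500, 0.14533333)
ω₀×(Iω₀) = (0.0315, -0.0075, -0.0180)
I·α + gyro = (0.1300, -0.1700, 0.2000)
v₁ − v₀ = (0.11333333, -0.00666667, 0.03666667)
F = m·Δv/dt = (3.4000, -0.2000, 1.1000)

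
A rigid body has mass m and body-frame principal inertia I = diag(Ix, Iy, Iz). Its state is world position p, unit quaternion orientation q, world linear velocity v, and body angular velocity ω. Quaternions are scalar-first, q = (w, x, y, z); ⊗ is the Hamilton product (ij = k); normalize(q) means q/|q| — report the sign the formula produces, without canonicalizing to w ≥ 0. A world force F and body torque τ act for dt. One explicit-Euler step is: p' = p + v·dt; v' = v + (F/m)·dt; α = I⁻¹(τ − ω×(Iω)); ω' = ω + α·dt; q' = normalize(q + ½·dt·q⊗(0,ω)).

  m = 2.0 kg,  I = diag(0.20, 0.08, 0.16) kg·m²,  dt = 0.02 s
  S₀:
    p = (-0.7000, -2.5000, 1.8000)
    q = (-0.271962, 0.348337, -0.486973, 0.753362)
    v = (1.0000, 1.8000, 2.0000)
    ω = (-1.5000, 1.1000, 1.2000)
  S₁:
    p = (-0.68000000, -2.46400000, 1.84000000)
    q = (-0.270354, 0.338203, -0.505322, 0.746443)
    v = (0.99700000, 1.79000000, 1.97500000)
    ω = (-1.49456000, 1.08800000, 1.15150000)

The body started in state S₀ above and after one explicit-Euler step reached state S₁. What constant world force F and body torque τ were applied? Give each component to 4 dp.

velocity change Δv = (-0.00300000, -0.01000000, -0.02500000)
F = m·Δv/dt = (-0.3000, -1.0000, -2.5000)
Δω = ω₁−ω₀ = (0.00544000, -0.01200000, -0.04850000)
applied torque τ = (0.1600, -0.1200, -0.1900)

F = (-0.3000, -1.0000, -2.5000)
τ = (0.1600, -0.1200, -0.1900)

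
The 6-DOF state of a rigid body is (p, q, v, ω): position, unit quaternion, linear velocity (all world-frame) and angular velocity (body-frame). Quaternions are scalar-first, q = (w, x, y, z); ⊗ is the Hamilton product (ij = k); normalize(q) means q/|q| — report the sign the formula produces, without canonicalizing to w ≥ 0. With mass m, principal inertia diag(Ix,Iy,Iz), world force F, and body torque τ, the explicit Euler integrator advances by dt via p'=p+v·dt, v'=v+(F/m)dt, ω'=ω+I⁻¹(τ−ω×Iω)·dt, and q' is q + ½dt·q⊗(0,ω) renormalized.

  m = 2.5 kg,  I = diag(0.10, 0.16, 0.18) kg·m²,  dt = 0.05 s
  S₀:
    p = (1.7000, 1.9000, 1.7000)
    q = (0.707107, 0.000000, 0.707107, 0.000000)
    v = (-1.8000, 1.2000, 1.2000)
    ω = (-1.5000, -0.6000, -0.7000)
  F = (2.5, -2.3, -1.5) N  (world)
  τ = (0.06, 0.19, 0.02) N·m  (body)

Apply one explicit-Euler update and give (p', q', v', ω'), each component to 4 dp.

p + v·dt = (1.6100, 1.9600, 1.7600)
new velocity v' = (-1.7500, 1.1540, 1.1700)
precession coupling ω×(Iω) = (0.0084, -0.0840, 0.0540)
α = I⁻¹(τ − ω×Iω) = (0.5160, 1.7125, -0.1889)
ω' = ω + α·dt = (-1.4742, -0.5144, -0.7094)
2q̇ = q⊗(0,ω) = (0.4242642, -1.5556354, -0.4242642, 0.5656856)
q + ½dt·q⊗(0,ω), renormalized = (0.7170, -0.0389, 0.6958, 0.0141)

p' = (1.6100, 1.9600, 1.7600)
q' = (0.7170, -0.0389, 0.6958, 0.0141)
v' = (-1.7500, 1.1540, 1.1700)
ω' = (-1.4742, -0.5144, -0.7094)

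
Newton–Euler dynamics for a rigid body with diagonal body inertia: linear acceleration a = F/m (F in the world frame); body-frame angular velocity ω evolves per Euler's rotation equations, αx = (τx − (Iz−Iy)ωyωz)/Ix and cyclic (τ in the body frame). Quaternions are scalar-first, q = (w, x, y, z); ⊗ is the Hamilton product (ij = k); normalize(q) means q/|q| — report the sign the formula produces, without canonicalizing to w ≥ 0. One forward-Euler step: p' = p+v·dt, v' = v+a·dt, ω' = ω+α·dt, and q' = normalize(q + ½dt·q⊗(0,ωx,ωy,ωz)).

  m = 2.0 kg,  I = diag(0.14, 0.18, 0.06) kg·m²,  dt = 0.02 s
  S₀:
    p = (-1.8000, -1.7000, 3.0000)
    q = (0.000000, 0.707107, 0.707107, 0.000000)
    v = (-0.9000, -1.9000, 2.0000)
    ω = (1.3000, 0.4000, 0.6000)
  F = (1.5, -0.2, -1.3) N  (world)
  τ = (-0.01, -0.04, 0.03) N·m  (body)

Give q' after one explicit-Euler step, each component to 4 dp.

Hamilton product q⊗(0,ω) = (-1.2020819, 0.4242642, -0.4242642, -0.6363963)
q + ½dt·q⊗(0,ω), renormalized = (-0.0120, 0.7113, 0.7028, -0.0064)

q' = (-0.0120, 0.7113, 0.7028, -0.0064)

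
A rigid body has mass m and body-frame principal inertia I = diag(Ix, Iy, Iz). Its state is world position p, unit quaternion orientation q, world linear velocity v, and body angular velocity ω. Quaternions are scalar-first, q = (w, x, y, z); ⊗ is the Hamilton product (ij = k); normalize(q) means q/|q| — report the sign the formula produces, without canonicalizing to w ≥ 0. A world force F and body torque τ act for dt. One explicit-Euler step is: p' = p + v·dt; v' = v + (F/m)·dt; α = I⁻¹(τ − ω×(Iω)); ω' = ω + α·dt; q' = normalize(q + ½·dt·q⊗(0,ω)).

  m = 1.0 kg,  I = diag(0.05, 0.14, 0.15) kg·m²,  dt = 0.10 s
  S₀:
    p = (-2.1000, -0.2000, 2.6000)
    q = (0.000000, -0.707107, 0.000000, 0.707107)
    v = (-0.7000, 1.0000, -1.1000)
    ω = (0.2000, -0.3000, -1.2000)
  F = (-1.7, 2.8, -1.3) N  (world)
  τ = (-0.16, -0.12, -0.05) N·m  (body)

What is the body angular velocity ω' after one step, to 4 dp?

precession coupling ω×(Iω) = (0.0036, 0.0240, -0.0054)
(τ − ω×Iω)/I = (-3.2720, -1.0286, -0.2973)
ω + α·dt = (-0.1272, -0.4029, -1.2297)

ω' = (-0.1272, -0.4029, -1.2297)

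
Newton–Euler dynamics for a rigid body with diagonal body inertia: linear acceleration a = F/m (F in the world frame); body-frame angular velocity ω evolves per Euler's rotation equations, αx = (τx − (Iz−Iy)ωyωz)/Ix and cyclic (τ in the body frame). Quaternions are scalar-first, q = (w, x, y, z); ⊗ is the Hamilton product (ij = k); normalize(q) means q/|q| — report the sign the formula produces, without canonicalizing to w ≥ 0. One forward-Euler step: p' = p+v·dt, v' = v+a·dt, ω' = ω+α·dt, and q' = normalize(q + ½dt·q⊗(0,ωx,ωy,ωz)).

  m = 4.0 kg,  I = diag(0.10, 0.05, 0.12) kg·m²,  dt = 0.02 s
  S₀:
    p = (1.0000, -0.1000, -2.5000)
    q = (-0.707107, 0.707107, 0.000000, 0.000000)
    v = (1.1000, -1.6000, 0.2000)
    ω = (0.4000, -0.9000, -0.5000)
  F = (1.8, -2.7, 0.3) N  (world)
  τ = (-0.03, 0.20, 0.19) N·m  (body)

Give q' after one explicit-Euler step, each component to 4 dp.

q' = (-0.7099, 0.7042, 0.0099, -0.0028)

Hamilton product q⊗(0,ω) = (-0.2828428, -0.2828428, 0.9899498, -0.2828428)
q + ½dt·q⊗(0,ω), renormalized = (-0.7099, 0.7042, 0.0099, -0.0028)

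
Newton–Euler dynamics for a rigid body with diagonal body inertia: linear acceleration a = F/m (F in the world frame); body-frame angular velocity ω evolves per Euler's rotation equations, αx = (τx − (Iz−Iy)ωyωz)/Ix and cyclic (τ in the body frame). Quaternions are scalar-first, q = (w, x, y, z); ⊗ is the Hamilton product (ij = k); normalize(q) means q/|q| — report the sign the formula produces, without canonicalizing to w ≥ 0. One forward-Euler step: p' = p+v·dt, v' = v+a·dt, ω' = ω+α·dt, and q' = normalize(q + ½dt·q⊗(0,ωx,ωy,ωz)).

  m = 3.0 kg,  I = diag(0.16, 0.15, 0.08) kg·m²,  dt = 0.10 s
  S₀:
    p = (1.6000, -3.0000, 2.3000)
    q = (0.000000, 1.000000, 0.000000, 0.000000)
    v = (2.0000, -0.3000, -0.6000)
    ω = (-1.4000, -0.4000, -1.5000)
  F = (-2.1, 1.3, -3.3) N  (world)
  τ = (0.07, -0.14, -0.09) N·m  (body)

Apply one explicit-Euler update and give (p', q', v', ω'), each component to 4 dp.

p' = (1.8000, -3.0300, 2.2400)
q' = (0.0696, 0.9946, 0.0746, -0.0199)
v' = (1.9300, -0.2567, -0.7100)
ω' = (-1.3300, -0.6053, -1.6055)

a = (-0.7000, 0.4333, -1.1000)
p + v·dt = (1.8000, -3.0300, 2.2400)
v' = v + a·dt = (1.9300, -0.2567, -0.7100)
angular accel α = (0.7000, -2.0533, -1.0550)
ω + α·dt = (-1.3300, -0.6053, -1.6055)
Hamilton product q⊗(0,ω) = (1.4000000, 0.0000000, 1.5000000, -0.4000000)
q + ½dt·q⊗(0,ω), renormalized = (0.0696, 0.9946, 0.0746, -0.0199)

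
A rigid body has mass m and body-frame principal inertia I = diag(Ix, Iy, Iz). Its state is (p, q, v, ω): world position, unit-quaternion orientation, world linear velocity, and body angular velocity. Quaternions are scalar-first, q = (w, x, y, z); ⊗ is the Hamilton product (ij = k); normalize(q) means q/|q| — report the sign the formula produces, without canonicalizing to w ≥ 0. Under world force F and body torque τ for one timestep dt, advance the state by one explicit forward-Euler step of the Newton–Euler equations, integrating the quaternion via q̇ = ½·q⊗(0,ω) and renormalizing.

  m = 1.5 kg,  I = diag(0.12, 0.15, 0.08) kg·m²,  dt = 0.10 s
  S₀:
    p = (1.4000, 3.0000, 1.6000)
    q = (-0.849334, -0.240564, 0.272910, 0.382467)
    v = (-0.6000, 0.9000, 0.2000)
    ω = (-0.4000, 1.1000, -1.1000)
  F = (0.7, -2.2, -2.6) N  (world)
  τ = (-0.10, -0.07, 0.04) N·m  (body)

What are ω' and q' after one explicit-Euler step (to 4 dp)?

ω' = (-0.5539, 1.0416, -1.0335)
q' = (-0.8454, -0.2588, 0.2047, 0.4201)

α = I⁻¹(τ − ω×Iω) = (-1.5392, -0.5840, 0.6650)
new body rate ω' = (-0.5539, 1.0416, -1.0335)
2q̇ = q⊗(0,ω) = (0.0242871, -0.3811811, -1.3518746, 0.7788110)
updated quaternion q' = (-0.8454, -0.2588, 0.2047, 0.4201)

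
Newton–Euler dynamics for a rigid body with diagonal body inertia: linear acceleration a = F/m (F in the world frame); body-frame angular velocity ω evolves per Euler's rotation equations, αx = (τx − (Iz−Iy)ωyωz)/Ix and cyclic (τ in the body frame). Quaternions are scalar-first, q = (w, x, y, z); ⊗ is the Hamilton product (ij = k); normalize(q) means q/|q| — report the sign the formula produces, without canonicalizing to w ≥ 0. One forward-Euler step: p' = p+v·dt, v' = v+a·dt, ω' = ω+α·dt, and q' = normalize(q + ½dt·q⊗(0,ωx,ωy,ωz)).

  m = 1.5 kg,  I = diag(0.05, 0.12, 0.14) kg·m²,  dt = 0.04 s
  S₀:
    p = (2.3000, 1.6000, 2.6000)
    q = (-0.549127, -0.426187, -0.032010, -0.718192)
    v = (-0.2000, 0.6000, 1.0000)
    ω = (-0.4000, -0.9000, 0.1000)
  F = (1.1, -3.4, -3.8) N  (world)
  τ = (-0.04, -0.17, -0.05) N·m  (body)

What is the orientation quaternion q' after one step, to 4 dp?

q' = (-0.5516, -0.4347, -0.0155, -0.7117)

2q̇ = q⊗(0,ω) = (-0.1274646, -0.4299230, 0.8241098, 0.3158516)
q' = normalize(q + ½dt·q⊗(0,ω)) = (-0.5516, -0.4347, -0.0155, -0.7117)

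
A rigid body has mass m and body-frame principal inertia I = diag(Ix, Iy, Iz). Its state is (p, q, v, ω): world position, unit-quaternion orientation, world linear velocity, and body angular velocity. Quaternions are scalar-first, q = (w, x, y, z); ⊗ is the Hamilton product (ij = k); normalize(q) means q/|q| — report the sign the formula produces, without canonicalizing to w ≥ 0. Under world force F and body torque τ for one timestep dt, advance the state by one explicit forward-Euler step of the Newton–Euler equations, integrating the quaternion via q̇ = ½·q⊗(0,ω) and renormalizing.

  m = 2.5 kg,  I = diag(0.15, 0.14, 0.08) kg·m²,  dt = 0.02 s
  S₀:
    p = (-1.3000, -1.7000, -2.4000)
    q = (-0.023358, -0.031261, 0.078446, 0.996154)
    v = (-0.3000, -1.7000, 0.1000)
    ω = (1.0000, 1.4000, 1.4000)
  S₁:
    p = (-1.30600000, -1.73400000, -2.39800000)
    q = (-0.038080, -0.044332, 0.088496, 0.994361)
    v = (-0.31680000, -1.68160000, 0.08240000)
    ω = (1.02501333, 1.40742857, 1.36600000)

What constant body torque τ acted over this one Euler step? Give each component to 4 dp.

ω₁ − ω₀ = (0.02501333, 0.00742857, -0.03400000)
precession coupling = (-0.1176, 0.0980, -0.0140)
I·α + gyro = (0.0700, 0.1500, -0.1500)

τ = (0.0700, 0.1500, -0.1500)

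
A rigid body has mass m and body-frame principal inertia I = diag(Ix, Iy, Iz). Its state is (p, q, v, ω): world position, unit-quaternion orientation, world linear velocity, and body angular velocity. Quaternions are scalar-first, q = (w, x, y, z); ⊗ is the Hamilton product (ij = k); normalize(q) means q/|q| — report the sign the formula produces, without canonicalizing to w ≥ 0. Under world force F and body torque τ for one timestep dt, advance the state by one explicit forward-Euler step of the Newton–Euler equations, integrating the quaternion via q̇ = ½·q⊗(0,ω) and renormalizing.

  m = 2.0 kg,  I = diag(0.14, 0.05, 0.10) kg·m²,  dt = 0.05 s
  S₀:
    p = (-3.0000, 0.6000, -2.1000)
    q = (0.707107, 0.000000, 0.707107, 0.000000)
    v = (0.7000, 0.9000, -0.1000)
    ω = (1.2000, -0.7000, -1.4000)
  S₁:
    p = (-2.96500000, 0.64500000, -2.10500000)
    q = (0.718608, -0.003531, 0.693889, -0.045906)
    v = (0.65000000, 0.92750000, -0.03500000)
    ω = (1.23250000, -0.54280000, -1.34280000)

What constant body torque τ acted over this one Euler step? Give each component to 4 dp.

ω₁ − ω₀ = (0.03250000, 0.15720000, 0.05720000)
gyro term ω₀×Iω₀ = (0.0490, -0.0672, 0.0756)
τ = I·(Δω/dt) + ω₀×(Iω₀) = (0.1400, 0.0900, 0.1900)

τ = (0.1400, 0.0900, 0.1900)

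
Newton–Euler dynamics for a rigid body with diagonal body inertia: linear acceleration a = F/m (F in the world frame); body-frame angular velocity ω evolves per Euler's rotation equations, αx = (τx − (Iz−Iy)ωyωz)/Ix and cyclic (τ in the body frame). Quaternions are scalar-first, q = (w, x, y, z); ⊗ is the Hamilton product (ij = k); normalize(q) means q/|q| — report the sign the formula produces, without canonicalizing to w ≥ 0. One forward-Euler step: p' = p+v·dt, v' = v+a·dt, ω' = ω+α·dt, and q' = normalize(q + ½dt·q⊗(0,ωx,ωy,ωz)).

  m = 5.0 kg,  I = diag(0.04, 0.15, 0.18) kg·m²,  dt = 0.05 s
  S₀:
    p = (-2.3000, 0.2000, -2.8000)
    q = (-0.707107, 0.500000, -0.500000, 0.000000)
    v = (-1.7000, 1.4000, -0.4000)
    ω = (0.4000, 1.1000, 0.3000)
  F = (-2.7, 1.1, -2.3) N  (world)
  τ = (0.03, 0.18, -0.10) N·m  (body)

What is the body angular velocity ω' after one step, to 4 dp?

ω' = (0.4251, 1.1656, 0.2588)

gyro term ω×Iω = (0.0099, -0.0168, 0.0484)
α = I⁻¹(τ − ω×Iω) = (0.5025, 1.3120, -0.8244)
ω + α·dt = (0.4251, 1.1656, 0.2588)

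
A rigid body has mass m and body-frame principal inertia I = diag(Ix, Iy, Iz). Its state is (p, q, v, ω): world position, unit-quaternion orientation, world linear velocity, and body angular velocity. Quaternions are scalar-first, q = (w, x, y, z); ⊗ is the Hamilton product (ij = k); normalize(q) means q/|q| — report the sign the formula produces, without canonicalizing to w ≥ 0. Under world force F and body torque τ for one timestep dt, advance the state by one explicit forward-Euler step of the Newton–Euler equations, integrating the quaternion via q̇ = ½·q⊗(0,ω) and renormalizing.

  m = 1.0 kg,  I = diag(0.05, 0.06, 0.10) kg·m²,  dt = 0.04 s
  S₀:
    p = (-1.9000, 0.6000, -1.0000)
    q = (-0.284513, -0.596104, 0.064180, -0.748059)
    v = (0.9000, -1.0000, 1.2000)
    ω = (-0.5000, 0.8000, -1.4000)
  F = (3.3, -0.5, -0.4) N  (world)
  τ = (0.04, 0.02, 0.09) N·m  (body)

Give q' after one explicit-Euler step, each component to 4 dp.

q' = (-0.3123, -0.5828, 0.0504, -0.7486)

q⊗(0,ω) = (-1.3966786, 0.6508517, -0.6881265, -0.0464750)
q + ½dt·q⊗(0,ω), renormalized = (-0.3123, -0.5828, 0.0504, -0.7486)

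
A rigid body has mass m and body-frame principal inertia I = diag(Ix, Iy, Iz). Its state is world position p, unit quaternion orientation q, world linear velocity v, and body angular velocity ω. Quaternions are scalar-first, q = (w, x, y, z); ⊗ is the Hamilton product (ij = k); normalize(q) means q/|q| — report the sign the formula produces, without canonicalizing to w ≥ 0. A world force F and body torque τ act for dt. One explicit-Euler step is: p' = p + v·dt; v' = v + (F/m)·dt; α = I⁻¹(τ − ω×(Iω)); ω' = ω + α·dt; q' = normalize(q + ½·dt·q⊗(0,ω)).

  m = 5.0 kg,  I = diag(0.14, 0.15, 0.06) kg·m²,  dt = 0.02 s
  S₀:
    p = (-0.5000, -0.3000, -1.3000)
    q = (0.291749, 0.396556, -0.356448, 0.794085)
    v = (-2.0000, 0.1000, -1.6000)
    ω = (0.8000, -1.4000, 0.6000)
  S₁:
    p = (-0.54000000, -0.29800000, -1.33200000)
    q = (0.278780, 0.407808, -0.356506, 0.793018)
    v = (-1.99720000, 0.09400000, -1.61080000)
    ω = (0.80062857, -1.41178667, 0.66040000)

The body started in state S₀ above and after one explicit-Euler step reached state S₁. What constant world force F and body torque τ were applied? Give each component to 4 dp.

F = (0.7000, -1.5000, -2.7000)
τ = (0.0800, -0.0500, 0.1700)

rate change Δω = (0.00062857, -0.01178667, 0.06040000)
ω₀×(Iω₀) = (0.0756, 0.0384, -0.0112)
applied torque τ = (0.0800, -0.0500, 0.1700)
velocity change Δv = (0.00280000, -0.00600000, -0.01080000)
m·(v₁−v₀)/dt = (0.7000, -1.5000, -2.7000)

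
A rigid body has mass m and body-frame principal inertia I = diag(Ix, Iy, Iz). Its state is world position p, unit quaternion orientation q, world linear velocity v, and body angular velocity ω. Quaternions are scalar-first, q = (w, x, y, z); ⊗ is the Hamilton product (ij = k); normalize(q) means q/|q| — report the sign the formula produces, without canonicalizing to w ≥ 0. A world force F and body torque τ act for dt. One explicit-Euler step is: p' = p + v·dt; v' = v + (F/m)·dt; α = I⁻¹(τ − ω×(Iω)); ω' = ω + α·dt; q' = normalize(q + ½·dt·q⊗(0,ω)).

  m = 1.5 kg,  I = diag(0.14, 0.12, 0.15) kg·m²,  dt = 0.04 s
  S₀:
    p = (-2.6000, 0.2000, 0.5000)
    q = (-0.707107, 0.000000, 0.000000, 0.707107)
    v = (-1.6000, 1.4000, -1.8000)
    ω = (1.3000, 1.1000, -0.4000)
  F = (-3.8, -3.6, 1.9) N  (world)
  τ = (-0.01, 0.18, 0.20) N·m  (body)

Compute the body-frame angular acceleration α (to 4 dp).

gyro term ω×Iω = (-0.0132, 0.0052, -0.0286)
angular accel α = (0.0229, 1.4567, 1.5240)

α = (0.0229, 1.4567, 1.5240)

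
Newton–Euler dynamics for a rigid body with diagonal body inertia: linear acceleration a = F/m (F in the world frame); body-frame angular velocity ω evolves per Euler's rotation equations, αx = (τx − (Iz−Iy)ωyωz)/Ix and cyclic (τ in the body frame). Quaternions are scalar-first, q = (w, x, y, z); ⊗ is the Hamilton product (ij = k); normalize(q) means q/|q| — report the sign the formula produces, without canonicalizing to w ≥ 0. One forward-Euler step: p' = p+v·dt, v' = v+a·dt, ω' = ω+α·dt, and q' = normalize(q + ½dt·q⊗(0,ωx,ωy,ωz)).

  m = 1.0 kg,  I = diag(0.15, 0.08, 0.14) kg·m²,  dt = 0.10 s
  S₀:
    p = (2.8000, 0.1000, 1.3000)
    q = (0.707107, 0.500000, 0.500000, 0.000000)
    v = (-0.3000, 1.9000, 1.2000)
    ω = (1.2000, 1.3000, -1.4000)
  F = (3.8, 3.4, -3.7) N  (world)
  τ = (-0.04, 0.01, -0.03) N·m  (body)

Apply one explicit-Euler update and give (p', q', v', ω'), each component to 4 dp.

precession coupling ω×(Iω) = (-0.1092, -0.0168, -0.1092)
angular accel α = (0.4613, 0.3350, 0.5657)
ω + α·dt = (1.2461, 1.3335, -1.3434)
q⊗(0,ω) = (-1.2500000, 0.1485284, 1.6192391, -0.9399498)
q' = normalize(q + ½dt·q⊗(0,ω)) = (0.6405, 0.5042, 0.5773, -0.0467)
linear accel F/m = (3.8000, 3.4000, -3.7000)
new position p' = (2.7700, 0.2900, 1.4200)
v' = v + a·dt = (0.0800, 2.2400, 0.8300)

p' = (2.7700, 0.2900, 1.4200)
q' = (0.6405, 0.5042, 0.5773, -0.0467)
v' = (0.0800, 2.2400, 0.8300)
ω' = (1.2461, 1.3335, -1.3434)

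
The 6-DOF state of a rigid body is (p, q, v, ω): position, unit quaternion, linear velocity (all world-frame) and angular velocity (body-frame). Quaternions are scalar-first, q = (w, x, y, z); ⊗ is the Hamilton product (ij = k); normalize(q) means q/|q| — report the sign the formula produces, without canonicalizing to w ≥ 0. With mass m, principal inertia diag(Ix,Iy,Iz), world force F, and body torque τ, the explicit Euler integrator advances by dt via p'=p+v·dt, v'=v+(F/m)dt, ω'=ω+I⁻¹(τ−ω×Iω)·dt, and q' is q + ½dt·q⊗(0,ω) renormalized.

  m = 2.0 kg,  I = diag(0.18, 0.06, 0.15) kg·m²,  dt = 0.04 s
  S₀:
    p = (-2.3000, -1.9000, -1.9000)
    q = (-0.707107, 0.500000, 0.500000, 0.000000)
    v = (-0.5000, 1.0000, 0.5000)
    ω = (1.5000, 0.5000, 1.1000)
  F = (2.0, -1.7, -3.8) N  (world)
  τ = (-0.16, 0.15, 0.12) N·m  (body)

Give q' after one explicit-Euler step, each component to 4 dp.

q⊗(0,ω) = (-1.0000000, -0.5106605, -0.9035535, -1.2778177)
updated quaternion q' = (-0.7266, 0.4894, 0.4816, -0.0255)

q' = (-0.7266, 0.4894, 0.4816, -0.0255)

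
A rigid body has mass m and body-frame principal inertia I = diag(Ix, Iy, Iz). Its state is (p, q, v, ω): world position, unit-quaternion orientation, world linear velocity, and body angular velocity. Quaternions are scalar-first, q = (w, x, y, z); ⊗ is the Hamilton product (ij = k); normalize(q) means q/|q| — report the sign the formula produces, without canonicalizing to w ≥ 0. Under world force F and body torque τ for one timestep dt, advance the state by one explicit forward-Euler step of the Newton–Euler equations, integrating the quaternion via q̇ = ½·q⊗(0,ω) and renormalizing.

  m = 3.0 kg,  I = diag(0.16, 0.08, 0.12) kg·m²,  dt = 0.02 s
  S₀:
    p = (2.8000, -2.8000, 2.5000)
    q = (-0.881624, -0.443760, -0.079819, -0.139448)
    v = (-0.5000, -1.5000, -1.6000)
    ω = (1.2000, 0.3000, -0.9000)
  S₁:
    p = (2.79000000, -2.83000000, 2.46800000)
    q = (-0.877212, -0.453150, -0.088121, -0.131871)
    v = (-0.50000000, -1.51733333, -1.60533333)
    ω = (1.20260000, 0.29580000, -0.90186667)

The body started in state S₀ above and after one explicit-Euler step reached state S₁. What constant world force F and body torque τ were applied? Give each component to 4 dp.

velocity change Δv = (0.00000000, -0.01733333, -0.00533333)
applied force F = (0.0000, -2.6000, -0.8000)
ω₁ − ω₀ = (0.00260000, -0.00420000, -0.00186667)
I·α + gyro = (0.0100, -0.0600, -0.0400)

F = (0.0000, -2.6000, -0.8000)
τ = (0.0100, -0.0600, -0.0400)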